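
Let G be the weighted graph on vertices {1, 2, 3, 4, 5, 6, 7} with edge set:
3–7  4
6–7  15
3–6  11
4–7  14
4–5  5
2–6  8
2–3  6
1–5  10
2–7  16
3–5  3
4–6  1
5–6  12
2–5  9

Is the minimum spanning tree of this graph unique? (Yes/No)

Sort edges by weight, then run Kruskal:
4–6 (1): add. Components now {1} {2} {3} {4,6} {5} {7}
3–5 (3): add. Components now {1} {2} {3,5} {4,6} {7}
3–7 (4): add. Components now {1} {2} {3,5,7} {4,6}
4–5 (5): add. Components now {1} {2} {3,4,5,6,7}
2–3 (6): add. Components now {1} {2,3,4,5,6,7}
2–6 (8): skip — 2 and 6 already connected.
2–5 (9): skip — 2 and 5 already connected.
1–5 (10): add. Components now {1,2,3,4,5,6,7}
Every non-tree edge has weight strictly greater than the heaviest edge on the tree path between its endpoints, so the MST is unique.

Yes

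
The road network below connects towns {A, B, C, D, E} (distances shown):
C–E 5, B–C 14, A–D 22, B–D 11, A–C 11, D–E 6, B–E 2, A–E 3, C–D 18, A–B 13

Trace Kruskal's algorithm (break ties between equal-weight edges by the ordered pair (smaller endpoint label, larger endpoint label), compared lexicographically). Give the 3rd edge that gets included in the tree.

Kruskal: consider edges lightest-first.
B–E (2): add — endpoints in different components.
A–E (3): add — endpoints in different components.
C–E (5): add — endpoints in different components.
D–E (6): add — endpoints in different components.
The 3rd edge added is C–E.

C-E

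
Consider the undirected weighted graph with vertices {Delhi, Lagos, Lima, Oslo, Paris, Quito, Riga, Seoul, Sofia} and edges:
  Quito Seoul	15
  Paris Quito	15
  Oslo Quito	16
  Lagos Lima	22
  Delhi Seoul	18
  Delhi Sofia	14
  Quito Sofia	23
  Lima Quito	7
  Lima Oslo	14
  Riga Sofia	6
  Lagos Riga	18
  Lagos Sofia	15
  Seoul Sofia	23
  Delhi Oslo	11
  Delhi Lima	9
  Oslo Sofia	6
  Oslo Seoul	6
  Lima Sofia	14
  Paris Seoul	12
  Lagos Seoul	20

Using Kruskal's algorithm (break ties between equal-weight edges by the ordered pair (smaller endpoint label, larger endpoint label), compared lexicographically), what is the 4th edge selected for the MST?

Sort edges by weight, then run Kruskal:
Oslo Seoul (6): add — endpoints in different components.
Oslo Sofia (6): add — endpoints in different components.
Riga Sofia (6): add — endpoints in different components.
Lima Quito (7): add — endpoints in different components.
Delhi Lima (9): add — endpoints in different components.
Delhi Oslo (11): add — endpoints in different components.
Paris Seoul (12): add — endpoints in different components.
Delhi Sofia (14): skip — Delhi and Sofia already connected.
Lima Oslo (14): skip — Lima and Oslo already connected.
Lima Sofia (14): skip — Lima and Sofia already connected.
Lagos Sofia (15): add — endpoints in different components.
The 4th edge added is Lima Quito.

Lima-Quito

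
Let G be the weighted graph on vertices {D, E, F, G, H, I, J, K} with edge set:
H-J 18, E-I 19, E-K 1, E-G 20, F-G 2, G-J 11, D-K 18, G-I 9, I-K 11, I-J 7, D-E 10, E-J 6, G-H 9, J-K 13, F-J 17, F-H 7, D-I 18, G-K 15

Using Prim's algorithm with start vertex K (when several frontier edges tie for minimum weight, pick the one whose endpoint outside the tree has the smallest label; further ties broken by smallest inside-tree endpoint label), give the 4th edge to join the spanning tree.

Prim's algorithm from K:
Step 1: cheapest edge leaving the tree is E-K (1); add E.
Step 2: cheapest edge leaving the tree is E-J (6); add J.
Step 3: cheapest edge leaving the tree is I-J (7); add I.
Step 4: cheapest edge leaving the tree is G-I (9); add G.
Step 5: cheapest edge leaving the tree is F-G (2); add F.
Step 6: cheapest edge leaving the tree is F-H (7); add H.
Step 7: cheapest edge leaving the tree is D-E (10); add D.
The 4th edge added is G-I.

G-I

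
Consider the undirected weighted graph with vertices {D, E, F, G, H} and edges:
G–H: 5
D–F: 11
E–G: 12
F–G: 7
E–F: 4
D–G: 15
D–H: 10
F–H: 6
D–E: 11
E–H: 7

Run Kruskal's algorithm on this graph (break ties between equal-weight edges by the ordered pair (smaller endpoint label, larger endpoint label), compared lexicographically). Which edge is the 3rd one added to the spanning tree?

F-H

Sort edges by weight, then run Kruskal:
E–F (4): add — endpoints in different components.
G–H (5): add — endpoints in different components.
F–H (6): add — endpoints in different components.
E–H (7): skip — E and H already connected.
F–G (7): skip — F and G already connected.
D–H (10): add — endpoints in different components.
The 3rd edge added is F–H.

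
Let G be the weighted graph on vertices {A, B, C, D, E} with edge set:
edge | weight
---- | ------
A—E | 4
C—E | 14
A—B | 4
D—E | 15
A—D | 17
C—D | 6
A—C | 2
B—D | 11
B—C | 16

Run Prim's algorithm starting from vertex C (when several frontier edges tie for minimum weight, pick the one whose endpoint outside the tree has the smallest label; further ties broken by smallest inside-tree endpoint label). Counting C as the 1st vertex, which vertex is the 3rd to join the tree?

B

Grow the tree from C using Prim:
Step 1: cheapest edge leaving the tree is A—C (2); add A.
Step 2: cheapest edge leaving the tree is A—B (4); add B.
Step 3: cheapest edge leaving the tree is A—E (4); add E.
Step 4: cheapest edge leaving the tree is C—D (6); add D.
Vertex order: C, A, B, E, D. The 3rd vertex is B.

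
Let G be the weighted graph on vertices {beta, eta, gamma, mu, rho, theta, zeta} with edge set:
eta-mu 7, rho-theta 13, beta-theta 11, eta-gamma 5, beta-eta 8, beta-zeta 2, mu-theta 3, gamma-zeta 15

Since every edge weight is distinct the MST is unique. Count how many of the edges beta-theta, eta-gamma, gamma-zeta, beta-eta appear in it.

Sort edges by weight, then run Kruskal:
beta-zeta (2): add — endpoints in different components.
mu-theta (3): add — endpoints in different components.
eta-gamma (5): add — endpoints in different components.
eta-mu (7): add — endpoints in different components.
beta-eta (8): add — endpoints in different components.
beta-theta (11): skip — theta and beta already connected.
rho-theta (13): add — endpoints in different components.
MST edge set: {beta-zeta, mu-theta, eta-gamma, eta-mu, beta-eta, rho-theta}.
Of the listed edges, {eta-gamma, beta-eta} are in the MST → 2.

2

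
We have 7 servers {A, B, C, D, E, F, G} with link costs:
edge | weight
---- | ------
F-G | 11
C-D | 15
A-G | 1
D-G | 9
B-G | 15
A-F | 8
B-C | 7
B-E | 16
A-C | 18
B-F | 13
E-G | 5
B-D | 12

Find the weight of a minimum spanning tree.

Sort edges by weight, then run Kruskal:
A-G (1): add — endpoints in different components.
E-G (5): add — endpoints in different components.
B-C (7): add — endpoints in different components.
A-F (8): add — endpoints in different components.
D-G (9): add — endpoints in different components.
F-G (11): skip — F and G already connected.
B-D (12): add — endpoints in different components.
MST edges: A-G, E-G, B-C, A-F, D-G, B-D; total weight 1+5+7+8+9+12 = 42.

42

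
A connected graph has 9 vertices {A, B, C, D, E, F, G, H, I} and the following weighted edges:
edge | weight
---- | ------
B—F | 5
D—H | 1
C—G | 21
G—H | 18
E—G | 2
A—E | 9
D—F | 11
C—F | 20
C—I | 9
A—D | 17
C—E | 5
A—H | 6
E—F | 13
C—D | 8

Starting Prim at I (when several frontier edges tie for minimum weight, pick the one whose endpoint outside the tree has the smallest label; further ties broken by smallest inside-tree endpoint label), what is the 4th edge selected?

Prim, starting at I.
Step 1: frontier [C—I 9] → take C—I (9); add C.
Step 2: frontier [C—E 5, C—D 8, C—F 20, C—G 21] → take C—E (5); add E.
Step 3: frontier [C—D 8, C—F 20, C—G 21, E—G 2, A—E 9, E—F 13] → take E—G (2); add G.
Step 4: frontier [C—D 8, C—F 20, A—E 9, E—F 13, G—H 18] → take C—D (8); add D.
Step 5: frontier [C—F 20, D—H 1, D—F 11, A—D 17, A—E 9, E—F 13, G—H 18] → take D—H (1); add H.
Step 6: frontier [C—F 20, D—F 11, A—D 17, A—E 9, E—F 13, A—H 6] → take A—H (6); add A.
Step 7: frontier [C—F 20, D—F 11, E—F 13] → take D—F (11); add F.
Step 8: frontier [B—F 5] → take B—F (5); add B.
The 4th edge added is C—D.

C-D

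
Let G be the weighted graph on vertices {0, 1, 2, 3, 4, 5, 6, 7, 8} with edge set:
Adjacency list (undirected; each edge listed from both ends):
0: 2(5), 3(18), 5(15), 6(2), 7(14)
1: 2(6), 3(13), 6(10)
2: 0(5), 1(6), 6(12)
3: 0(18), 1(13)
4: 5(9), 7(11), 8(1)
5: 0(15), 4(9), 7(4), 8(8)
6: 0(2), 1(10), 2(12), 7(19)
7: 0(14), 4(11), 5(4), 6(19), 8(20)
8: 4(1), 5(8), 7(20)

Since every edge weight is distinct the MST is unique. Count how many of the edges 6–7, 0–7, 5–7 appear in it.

2

Kruskal: consider edges lightest-first.
4–8 (1): add — endpoints in different components.
0–6 (2): add — endpoints in different components.
5–7 (4): add — endpoints in different components.
0–2 (5): add — endpoints in different components.
1–2 (6): add — endpoints in different components.
5–8 (8): add — endpoints in different components.
4–5 (9): skip — 4 and 5 already connected.
1–6 (10): skip — 1 and 6 already connected.
4–7 (11): skip — 4 and 7 already connected.
2–6 (12): skip — 2 and 6 already connected.
1–3 (13): add — endpoints in different components.
0–7 (14): add — endpoints in different components.
MST edge set: {4–8, 0–6, 5–7, 0–2, 1–2, 5–8, 1–3, 0–7}.
Of the listed edges, {0–7, 5–7} are in the MST → 2.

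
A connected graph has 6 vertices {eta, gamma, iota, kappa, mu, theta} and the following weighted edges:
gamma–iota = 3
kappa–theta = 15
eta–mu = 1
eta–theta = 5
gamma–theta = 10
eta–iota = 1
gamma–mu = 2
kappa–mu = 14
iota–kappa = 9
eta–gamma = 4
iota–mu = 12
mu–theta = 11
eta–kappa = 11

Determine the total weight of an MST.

18

Prim, starting at kappa.
Step 1: frontier [iota–kappa 9, eta–kappa 11, kappa–mu 14, kappa–theta 15] → take iota–kappa (9); add iota.
Step 2: frontier [eta–iota 1, gamma–iota 3, iota–mu 12, eta–kappa 11, kappa–mu 14, kappa–theta 15] → take eta–iota (1); add eta.
Step 3: frontier [eta–mu 1, eta–gamma 4, eta–theta 5, gamma–iota 3, iota–mu 12, kappa–mu 14, kappa–theta 15] → take eta–mu (1); add mu.
Step 4: frontier [eta–gamma 4, eta–theta 5, gamma–iota 3, kappa–theta 15, gamma–mu 2, mu–theta 11] → take gamma–mu (2); add gamma.
Step 5: frontier [eta–theta 5, gamma–theta 10, kappa–theta 15, mu–theta 11] → take eta–theta (5); add theta.
MST edges: iota–kappa, eta–iota, eta–mu, gamma–mu, eta–theta; total weight 9+1+1+2+5 = 18.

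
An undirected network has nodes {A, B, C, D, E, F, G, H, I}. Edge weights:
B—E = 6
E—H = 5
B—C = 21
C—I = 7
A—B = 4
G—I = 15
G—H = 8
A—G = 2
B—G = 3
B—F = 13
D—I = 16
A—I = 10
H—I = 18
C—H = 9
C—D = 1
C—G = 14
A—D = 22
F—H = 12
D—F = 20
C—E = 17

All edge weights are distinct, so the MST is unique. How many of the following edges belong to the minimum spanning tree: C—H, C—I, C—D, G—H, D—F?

3

Kruskal: consider edges lightest-first.
C—D (1): add — endpoints in different components.
A—G (2): add — endpoints in different components.
B—G (3): add — endpoints in different components.
A—B (4): skip — A and B already connected.
E—H (5): add — endpoints in different components.
B—E (6): add — endpoints in different components.
C—I (7): add — endpoints in different components.
G—H (8): skip — G and H already connected.
C—H (9): add — endpoints in different components.
A—I (10): skip — A and I already connected.
F—H (12): add — endpoints in different components.
MST edge set: {C—D, A—G, B—G, E—H, B—E, C—I, C—H, F—H}.
Of the listed edges, {C—H, C—I, C—D} are in the MST → 3.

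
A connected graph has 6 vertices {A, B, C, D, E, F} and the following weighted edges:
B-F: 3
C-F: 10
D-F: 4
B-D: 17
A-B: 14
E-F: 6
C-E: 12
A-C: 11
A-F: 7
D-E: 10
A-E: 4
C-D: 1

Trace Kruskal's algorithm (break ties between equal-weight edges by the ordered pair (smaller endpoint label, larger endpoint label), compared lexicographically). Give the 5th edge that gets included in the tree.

E-F

Kruskal's algorithm — process edges by increasing weight (ties by edge label):
C-D (1): add — endpoints in different components.
B-F (3): add — endpoints in different components.
A-E (4): add — endpoints in different components.
D-F (4): add — endpoints in different components.
E-F (6): add — endpoints in different components.
The 5th edge added is E-F.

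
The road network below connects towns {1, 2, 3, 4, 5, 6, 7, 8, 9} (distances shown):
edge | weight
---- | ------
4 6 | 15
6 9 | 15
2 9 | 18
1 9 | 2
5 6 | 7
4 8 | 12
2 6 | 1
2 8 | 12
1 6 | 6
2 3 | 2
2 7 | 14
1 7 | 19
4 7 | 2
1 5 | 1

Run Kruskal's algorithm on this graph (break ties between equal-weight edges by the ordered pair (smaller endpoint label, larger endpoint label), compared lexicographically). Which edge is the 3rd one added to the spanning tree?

Sort edges by weight, then run Kruskal:
1 5 (1): add — endpoints in different components.
2 6 (1): add — endpoints in different components.
1 9 (2): add — endpoints in different components.
2 3 (2): add — endpoints in different components.
4 7 (2): add — endpoints in different components.
1 6 (6): add — endpoints in different components.
5 6 (7): skip — 5 and 6 already connected.
2 8 (12): add — endpoints in different components.
4 8 (12): add — endpoints in different components.
The 3rd edge added is 1 9.

1-9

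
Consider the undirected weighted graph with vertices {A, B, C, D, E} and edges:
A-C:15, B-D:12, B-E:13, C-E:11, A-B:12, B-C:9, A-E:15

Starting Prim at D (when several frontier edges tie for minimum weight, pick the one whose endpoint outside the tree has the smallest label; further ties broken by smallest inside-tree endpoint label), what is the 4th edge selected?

Prim's algorithm from D:
Step 1: frontier [B-D 12] → take B-D (12); add B.
Step 2: frontier [B-C 9, A-B 12, B-E 13] → take B-C (9); add C.
Step 3: frontier [A-B 12, B-E 13, C-E 11, A-C 15] → take C-E (11); add E.
Step 4: frontier [A-B 12, A-C 15, A-E 15] → take A-B (12); add A.
The 4th edge added is A-B.

A-B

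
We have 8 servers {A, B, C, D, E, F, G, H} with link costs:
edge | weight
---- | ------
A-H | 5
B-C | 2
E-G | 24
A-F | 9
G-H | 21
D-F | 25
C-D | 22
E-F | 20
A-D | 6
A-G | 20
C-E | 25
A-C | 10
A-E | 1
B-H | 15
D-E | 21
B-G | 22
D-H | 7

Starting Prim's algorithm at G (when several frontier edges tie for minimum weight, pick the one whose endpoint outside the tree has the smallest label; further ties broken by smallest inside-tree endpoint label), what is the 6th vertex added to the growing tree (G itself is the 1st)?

Prim, starting at G.
Step 1: cheapest edge leaving the tree is A-G (20); add A.
Step 2: cheapest edge leaving the tree is A-E (1); add E.
Step 3: cheapest edge leaving the tree is A-H (5); add H.
Step 4: cheapest edge leaving the tree is A-D (6); add D.
Step 5: cheapest edge leaving the tree is A-F (9); add F.
Step 6: cheapest edge leaving the tree is A-C (10); add C.
Step 7: cheapest edge leaving the tree is B-C (2); add B.
Vertex order: G, A, E, H, D, F, C, B. The 6th vertex is F.

F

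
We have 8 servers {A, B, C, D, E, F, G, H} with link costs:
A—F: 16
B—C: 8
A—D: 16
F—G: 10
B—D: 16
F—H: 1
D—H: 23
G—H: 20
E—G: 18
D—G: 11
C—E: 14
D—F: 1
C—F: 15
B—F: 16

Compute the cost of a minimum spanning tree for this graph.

Kruskal: consider edges lightest-first.
D—F (1): add — endpoints in different components.
F—H (1): add — endpoints in different components.
B—C (8): add — endpoints in different components.
F—G (10): add — endpoints in different components.
D—G (11): skip — D and G already connected.
C—E (14): add — endpoints in different components.
C—F (15): add — endpoints in different components.
A—D (16): add — endpoints in different components.
MST edges: D—F, F—H, B—C, F—G, C—E, C—F, A—D; total weight 1+1+8+10+14+15+16 = 65.

65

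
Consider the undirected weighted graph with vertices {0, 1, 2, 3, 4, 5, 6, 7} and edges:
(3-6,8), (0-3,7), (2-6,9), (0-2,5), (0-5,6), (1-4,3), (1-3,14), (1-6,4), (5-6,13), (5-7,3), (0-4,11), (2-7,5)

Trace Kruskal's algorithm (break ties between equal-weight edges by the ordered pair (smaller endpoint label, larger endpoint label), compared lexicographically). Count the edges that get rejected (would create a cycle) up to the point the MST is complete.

Sort edges by weight, then run Kruskal:
1-4 (3): add — endpoints in different components.
5-7 (3): add — endpoints in different components.
1-6 (4): add — endpoints in different components.
0-2 (5): add — endpoints in different components.
2-7 (5): add — endpoints in different components.
0-5 (6): skip — 0 and 5 already connected.
0-3 (7): add — endpoints in different components.
3-6 (8): add — endpoints in different components.
Edges rejected before the tree was complete: 1.

1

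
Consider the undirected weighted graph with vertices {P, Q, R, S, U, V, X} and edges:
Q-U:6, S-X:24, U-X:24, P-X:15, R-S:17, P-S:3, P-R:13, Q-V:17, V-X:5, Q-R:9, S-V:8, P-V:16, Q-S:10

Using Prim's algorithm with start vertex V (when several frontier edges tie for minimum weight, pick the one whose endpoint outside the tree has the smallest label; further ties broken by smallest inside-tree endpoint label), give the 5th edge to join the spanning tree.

Grow the tree from V using Prim:
Step 1: cheapest edge leaving the tree is V-X (5); add X.
Step 2: cheapest edge leaving the tree is S-V (8); add S.
Step 3: cheapest edge leaving the tree is P-S (3); add P.
Step 4: cheapest edge leaving the tree is Q-S (10); add Q.
Step 5: cheapest edge leaving the tree is Q-U (6); add U.
Step 6: cheapest edge leaving the tree is Q-R (9); add R.
The 5th edge added is Q-U.

Q-U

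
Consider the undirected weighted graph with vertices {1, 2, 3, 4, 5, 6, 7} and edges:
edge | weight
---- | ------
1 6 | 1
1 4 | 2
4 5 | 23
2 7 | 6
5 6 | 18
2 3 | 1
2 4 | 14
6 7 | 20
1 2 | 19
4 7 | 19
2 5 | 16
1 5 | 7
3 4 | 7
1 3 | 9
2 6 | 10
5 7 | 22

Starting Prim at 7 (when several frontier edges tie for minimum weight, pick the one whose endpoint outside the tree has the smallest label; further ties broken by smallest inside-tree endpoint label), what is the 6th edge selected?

1-5

Prim's algorithm from 7:
Step 1: cheapest edge leaving the tree is 2 7 (6); add 2.
Step 2: cheapest edge leaving the tree is 2 3 (1); add 3.
Step 3: cheapest edge leaving the tree is 3 4 (7); add 4.
Step 4: cheapest edge leaving the tree is 1 4 (2); add 1.
Step 5: cheapest edge leaving the tree is 1 6 (1); add 6.
Step 6: cheapest edge leaving the tree is 1 5 (7); add 5.
The 6th edge added is 1 5.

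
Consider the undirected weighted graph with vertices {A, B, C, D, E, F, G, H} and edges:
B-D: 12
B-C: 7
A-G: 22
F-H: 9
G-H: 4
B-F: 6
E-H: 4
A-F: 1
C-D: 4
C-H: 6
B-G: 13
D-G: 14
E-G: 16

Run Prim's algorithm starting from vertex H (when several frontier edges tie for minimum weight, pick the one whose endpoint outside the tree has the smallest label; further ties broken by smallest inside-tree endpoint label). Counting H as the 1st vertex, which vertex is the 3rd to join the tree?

Grow the tree from H using Prim:
Step 1: frontier [E-H 4, G-H 4, C-H 6, F-H 9] → take E-H (4); add E.
Step 2: frontier [E-G 16, G-H 4, C-H 6, F-H 9] → take G-H (4); add G.
Step 3: frontier [B-G 13, D-G 14, A-G 22, C-H 6, F-H 9] → take C-H (6); add C.
Step 4: frontier [C-D 4, B-C 7, B-G 13, D-G 14, A-G 22, F-H 9] → take C-D (4); add D.
Step 5: frontier [B-C 7, B-D 12, B-G 13, A-G 22, F-H 9] → take B-C (7); add B.
Step 6: frontier [B-F 6, A-G 22, F-H 9] → take B-F (6); add F.
Step 7: frontier [A-F 1, A-G 22] → take A-F (1); add A.
Vertex order: H, E, G, C, D, B, F, A. The 3rd vertex is G.

G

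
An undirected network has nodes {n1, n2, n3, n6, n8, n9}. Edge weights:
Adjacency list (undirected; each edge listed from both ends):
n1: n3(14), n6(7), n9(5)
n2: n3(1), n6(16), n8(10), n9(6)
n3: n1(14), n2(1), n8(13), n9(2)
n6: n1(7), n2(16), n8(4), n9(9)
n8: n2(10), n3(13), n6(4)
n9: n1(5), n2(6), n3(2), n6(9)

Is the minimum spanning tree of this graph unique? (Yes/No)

Yes

Kruskal: consider edges lightest-first.
n2 n3 (1): add — endpoints in different components.
n3 n9 (2): add — endpoints in different components.
n6 n8 (4): add — endpoints in different components.
n1 n9 (5): add — endpoints in different components.
n2 n9 (6): skip — n2 and n9 already connected.
n1 n6 (7): add — endpoints in different components.
Every non-tree edge has weight strictly greater than the heaviest edge on the tree path between its endpoints, so the MST is unique.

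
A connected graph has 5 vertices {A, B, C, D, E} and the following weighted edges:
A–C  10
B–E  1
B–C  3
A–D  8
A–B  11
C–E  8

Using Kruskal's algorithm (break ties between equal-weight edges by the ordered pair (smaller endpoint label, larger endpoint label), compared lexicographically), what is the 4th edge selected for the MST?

Kruskal: consider edges lightest-first.
B–E (1): add. Components now {A} {B,E} {C} {D}
B–C (3): add. Components now {A} {B,C,E} {D}
A–D (8): add. Components now {A,D} {B,C,E}
C–E (8): skip — C and E already connected.
A–C (10): add. Components now {A,B,C,D,E}
The 4th edge added is A–C.

A-C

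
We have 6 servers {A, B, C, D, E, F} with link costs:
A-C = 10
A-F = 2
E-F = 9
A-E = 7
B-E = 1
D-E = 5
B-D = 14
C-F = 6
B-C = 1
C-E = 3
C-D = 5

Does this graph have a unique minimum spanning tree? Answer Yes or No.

Kruskal: consider edges lightest-first.
B-C (1): add. Components now {A} {B,C} {D} {E} {F}
B-E (1): add. Components now {A} {B,C,E} {D} {F}
A-F (2): add. Components now {A,F} {B,C,E} {D}
C-E (3): skip — C and E already connected.
C-D (5): add. Components now {A,F} {B,C,D,E}
D-E (5): skip — D and E already connected.
C-F (6): add. Components now {A,B,C,D,E,F}
Non-tree edge D-E has weight 5, equal to the heaviest edge on its tree cycle — swapping gives another MST of the same weight. Not unique.

No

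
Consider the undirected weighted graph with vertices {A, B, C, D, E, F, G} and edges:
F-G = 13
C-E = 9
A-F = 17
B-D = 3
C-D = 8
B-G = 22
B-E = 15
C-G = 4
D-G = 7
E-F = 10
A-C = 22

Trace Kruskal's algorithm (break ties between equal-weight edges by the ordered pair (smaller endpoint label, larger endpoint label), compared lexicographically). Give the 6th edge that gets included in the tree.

A-F

Kruskal: consider edges lightest-first.
B-D (3): add. Components now {A} {B,D} {C} {E} {F} {G}
C-G (4): add. Components now {A} {B,D} {C,G} {E} {F}
D-G (7): add. Components now {A} {B,C,D,G} {E} {F}
C-D (8): skip — C and D already connected.
C-E (9): add. Components now {A} {B,C,D,E,G} {F}
E-F (10): add. Components now {A} {B,C,D,E,F,G}
F-G (13): skip — F and G already connected.
B-E (15): skip — B and E already connected.
A-F (17): add. Components now {A,B,C,D,E,F,G}
The 6th edge added is A-F.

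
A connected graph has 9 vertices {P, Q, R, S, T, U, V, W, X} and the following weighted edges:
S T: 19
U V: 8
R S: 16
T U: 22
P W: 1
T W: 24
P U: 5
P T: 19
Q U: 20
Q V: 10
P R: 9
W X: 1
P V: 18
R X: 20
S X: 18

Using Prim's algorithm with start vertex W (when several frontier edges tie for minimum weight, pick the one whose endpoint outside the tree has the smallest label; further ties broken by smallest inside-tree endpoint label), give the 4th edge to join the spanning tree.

Grow the tree from W using Prim:
Step 1: cheapest edge leaving the tree is P W (1); add P.
Step 2: cheapest edge leaving the tree is W X (1); add X.
Step 3: cheapest edge leaving the tree is P U (5); add U.
Step 4: cheapest edge leaving the tree is U V (8); add V.
Step 5: cheapest edge leaving the tree is P R (9); add R.
Step 6: cheapest edge leaving the tree is Q V (10); add Q.
Step 7: cheapest edge leaving the tree is R S (16); add S.
Step 8: cheapest edge leaving the tree is P T (19); add T.
The 4th edge added is U V.

U-V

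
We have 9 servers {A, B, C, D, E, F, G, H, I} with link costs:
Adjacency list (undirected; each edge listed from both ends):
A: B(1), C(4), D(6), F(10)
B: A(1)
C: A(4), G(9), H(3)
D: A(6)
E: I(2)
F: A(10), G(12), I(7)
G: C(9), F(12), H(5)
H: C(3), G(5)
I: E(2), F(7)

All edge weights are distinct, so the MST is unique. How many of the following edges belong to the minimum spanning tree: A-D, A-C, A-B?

Kruskal's algorithm — process edges by increasing weight (ties by edge label):
A-B (1): add — endpoints in different components.
E-I (2): add — endpoints in different components.
C-H (3): add — endpoints in different components.
A-C (4): add — endpoints in different components.
G-H (5): add — endpoints in different components.
A-D (6): add — endpoints in different components.
F-I (7): add — endpoints in different components.
C-G (9): skip — C and G already connected.
A-F (10): add — endpoints in different components.
MST edge set: {A-B, E-I, C-H, A-C, G-H, A-D, F-I, A-F}.
Of the listed edges, {A-D, A-C, A-B} are in the MST → 3.

3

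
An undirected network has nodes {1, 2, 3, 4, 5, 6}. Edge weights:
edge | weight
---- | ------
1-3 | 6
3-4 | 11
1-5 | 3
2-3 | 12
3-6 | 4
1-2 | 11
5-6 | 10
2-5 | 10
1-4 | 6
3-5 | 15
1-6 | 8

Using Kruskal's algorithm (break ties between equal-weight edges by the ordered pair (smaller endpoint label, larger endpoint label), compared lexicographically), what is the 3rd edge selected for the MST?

1-3

Kruskal: consider edges lightest-first.
1-5 (3): add. Components now {1,5} {2} {3} {4} {6}
3-6 (4): add. Components now {1,5} {2} {3,6} {4}
1-3 (6): add. Components now {1,3,5,6} {2} {4}
1-4 (6): add. Components now {1,3,4,5,6} {2}
1-6 (8): skip — 1 and 6 already connected.
2-5 (10): add. Components now {1,2,3,4,5,6}
The 3rd edge added is 1-3.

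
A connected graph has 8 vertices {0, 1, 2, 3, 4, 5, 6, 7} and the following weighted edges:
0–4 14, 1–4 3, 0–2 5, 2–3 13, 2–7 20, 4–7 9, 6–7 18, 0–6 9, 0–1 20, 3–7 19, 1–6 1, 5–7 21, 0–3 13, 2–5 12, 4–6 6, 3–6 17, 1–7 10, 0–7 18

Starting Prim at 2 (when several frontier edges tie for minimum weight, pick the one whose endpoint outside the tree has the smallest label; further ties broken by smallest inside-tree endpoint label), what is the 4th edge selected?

Prim, starting at 2.
Step 1: cheapest edge leaving the tree is 0–2 (5); add 0.
Step 2: cheapest edge leaving the tree is 0–6 (9); add 6.
Step 3: cheapest edge leaving the tree is 1–6 (1); add 1.
Step 4: cheapest edge leaving the tree is 1–4 (3); add 4.
Step 5: cheapest edge leaving the tree is 4–7 (9); add 7.
Step 6: cheapest edge leaving the tree is 2–5 (12); add 5.
Step 7: cheapest edge leaving the tree is 0–3 (13); add 3.
The 4th edge added is 1–4.

1-4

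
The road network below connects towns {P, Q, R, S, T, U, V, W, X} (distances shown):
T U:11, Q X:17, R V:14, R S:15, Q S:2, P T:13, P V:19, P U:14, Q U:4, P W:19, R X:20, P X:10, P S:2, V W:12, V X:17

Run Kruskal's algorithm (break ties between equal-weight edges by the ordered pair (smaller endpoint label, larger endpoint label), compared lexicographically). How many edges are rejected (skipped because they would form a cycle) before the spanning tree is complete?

2

Kruskal's algorithm — process edges by increasing weight (ties by edge label):
P S (2): add — endpoints in different components.
Q S (2): add — endpoints in different components.
Q U (4): add — endpoints in different components.
P X (10): add — endpoints in different components.
T U (11): add — endpoints in different components.
V W (12): add — endpoints in different components.
P T (13): skip — P and T already connected.
P U (14): skip — P and U already connected.
R V (14): add — endpoints in different components.
R S (15): add — endpoints in different components.
Edges rejected before the tree was complete: 2.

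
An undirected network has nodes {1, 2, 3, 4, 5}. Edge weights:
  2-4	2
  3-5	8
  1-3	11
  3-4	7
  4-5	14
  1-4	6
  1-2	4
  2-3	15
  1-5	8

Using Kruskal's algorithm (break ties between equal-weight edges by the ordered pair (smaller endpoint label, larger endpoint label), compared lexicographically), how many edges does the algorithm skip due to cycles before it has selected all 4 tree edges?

Kruskal: consider edges lightest-first.
2-4 (2): add. Components now {1} {2,4} {3} {5}
1-2 (4): add. Components now {1,2,4} {3} {5}
1-4 (6): skip — 1 and 4 already connected.
3-4 (7): add. Components now {1,2,3,4} {5}
1-5 (8): add. Components now {1,2,3,4,5}
Edges rejected before the tree was complete: 1.

1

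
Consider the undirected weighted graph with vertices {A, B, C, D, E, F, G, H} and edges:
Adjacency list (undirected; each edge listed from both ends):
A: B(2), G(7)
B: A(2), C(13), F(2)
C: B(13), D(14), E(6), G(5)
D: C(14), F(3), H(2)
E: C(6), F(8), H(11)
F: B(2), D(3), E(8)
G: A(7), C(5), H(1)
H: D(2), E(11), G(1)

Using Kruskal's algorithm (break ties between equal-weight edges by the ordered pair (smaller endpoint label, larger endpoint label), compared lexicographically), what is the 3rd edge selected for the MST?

B-F

Kruskal: consider edges lightest-first.
G–H (1): add — endpoints in different components.
A–B (2): add — endpoints in different components.
B–F (2): add — endpoints in different components.
D–H (2): add — endpoints in different components.
D–F (3): add — endpoints in different components.
C–G (5): add — endpoints in different components.
C–E (6): add — endpoints in different components.
The 3rd edge added is B–F.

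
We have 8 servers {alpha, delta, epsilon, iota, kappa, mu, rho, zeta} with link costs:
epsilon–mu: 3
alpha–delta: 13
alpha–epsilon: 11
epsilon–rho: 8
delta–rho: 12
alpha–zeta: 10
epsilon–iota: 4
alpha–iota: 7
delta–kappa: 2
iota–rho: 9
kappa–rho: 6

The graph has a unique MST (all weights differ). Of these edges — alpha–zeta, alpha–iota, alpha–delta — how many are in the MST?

Sort edges by weight, then run Kruskal:
delta–kappa (2): add — endpoints in different components.
epsilon–mu (3): add — endpoints in different components.
epsilon–iota (4): add — endpoints in different components.
kappa–rho (6): add — endpoints in different components.
alpha–iota (7): add — endpoints in different components.
epsilon–rho (8): add — endpoints in different components.
iota–rho (9): skip — iota and rho already connected.
alpha–zeta (10): add — endpoints in different components.
MST edge set: {delta–kappa, epsilon–mu, epsilon–iota, kappa–rho, alpha–iota, epsilon–rho, alpha–zeta}.
Of the listed edges, {alpha–zeta, alpha–iota} are in the MST → 2.

2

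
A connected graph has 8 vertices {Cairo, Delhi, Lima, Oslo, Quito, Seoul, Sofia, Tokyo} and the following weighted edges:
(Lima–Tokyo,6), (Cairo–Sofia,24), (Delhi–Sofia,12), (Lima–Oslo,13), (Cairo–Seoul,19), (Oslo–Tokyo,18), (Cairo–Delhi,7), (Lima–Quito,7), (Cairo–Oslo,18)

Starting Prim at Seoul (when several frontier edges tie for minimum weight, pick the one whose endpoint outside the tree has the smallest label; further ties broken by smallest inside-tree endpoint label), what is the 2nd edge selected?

Cairo-Delhi

Prim's algorithm from Seoul:
Step 1: frontier [Cairo–Seoul 19] → take Cairo–Seoul (19); add Cairo.
Step 2: frontier [Cairo–Delhi 7, Cairo–Oslo 18, Cairo–Sofia 24] → take Cairo–Delhi (7); add Delhi.
Step 3: frontier [Cairo–Oslo 18, Cairo–Sofia 24, Delhi–Sofia 12] → take Delhi–Sofia (12); add Sofia.
Step 4: frontier [Cairo–Oslo 18] → take Cairo–Oslo (18); add Oslo.
Step 5: frontier [Lima–Oslo 13, Oslo–Tokyo 18] → take Lima–Oslo (13); add Lima.
Step 6: frontier [Lima–Tokyo 6, Lima–Quito 7, Oslo–Tokyo 18] → take Lima–Tokyo (6); add Tokyo.
Step 7: frontier [Lima–Quito 7] → take Lima–Quito (7); add Quito.
The 2nd edge added is Cairo–Delhi.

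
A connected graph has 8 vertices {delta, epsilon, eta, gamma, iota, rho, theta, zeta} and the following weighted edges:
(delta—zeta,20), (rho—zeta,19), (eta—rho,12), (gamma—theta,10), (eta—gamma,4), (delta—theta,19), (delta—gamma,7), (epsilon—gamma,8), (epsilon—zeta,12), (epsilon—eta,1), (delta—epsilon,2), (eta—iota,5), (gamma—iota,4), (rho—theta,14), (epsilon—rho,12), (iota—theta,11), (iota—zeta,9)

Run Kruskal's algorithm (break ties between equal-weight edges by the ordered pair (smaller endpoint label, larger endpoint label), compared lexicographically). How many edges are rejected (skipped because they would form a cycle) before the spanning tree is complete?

4

Kruskal: consider edges lightest-first.
epsilon—eta (1): add — endpoints in different components.
delta—epsilon (2): add — endpoints in different components.
eta—gamma (4): add — endpoints in different components.
gamma—iota (4): add — endpoints in different components.
eta—iota (5): skip — eta and iota already connected.
delta—gamma (7): skip — delta and gamma already connected.
epsilon—gamma (8): skip — epsilon and gamma already connected.
iota—zeta (9): add — endpoints in different components.
gamma—theta (10): add — endpoints in different components.
iota—theta (11): skip — theta and iota already connected.
epsilon—rho (12): add — endpoints in different components.
Edges rejected before the tree was complete: 4.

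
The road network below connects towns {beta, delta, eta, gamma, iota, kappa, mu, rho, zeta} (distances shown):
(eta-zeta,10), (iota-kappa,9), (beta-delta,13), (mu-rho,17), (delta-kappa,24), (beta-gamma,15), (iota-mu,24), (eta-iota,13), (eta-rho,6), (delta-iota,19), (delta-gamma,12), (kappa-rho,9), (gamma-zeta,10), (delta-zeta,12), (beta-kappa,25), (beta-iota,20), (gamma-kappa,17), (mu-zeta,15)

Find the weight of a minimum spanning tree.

Grow the tree from delta using Prim:
Step 1: cheapest edge leaving the tree is delta-gamma (12); add gamma.
Step 2: cheapest edge leaving the tree is gamma-zeta (10); add zeta.
Step 3: cheapest edge leaving the tree is eta-zeta (10); add eta.
Step 4: cheapest edge leaving the tree is eta-rho (6); add rho.
Step 5: cheapest edge leaving the tree is kappa-rho (9); add kappa.
Step 6: cheapest edge leaving the tree is iota-kappa (9); add iota.
Step 7: cheapest edge leaving the tree is beta-delta (13); add beta.
Step 8: cheapest edge leaving the tree is mu-zeta (15); add mu.
MST edges: delta-gamma, gamma-zeta, eta-zeta, eta-rho, kappa-rho, iota-kappa, beta-delta, mu-zeta; total weight 12+10+10+6+9+9+13+15 = 84.

84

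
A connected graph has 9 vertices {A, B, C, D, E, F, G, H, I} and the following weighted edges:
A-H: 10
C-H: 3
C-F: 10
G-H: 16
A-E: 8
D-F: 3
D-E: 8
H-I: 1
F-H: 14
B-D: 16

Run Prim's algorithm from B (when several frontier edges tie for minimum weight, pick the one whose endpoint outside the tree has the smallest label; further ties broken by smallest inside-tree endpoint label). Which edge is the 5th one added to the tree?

C-F

Prim, starting at B.
Step 1: frontier [B-D 16] → take B-D (16); add D.
Step 2: frontier [D-F 3, D-E 8] → take D-F (3); add F.
Step 3: frontier [D-E 8, C-F 10, F-H 14] → take D-E (8); add E.
Step 4: frontier [A-E 8, C-F 10, F-H 14] → take A-E (8); add A.
Step 5: frontier [A-H 10, C-F 10, F-H 14] → take C-F (10); add C.
Step 6: frontier [A-H 10, C-H 3, F-H 14] → take C-H (3); add H.
Step 7: frontier [H-I 1, G-H 16] → take H-I (1); add I.
Step 8: frontier [G-H 16] → take G-H (16); add G.
The 5th edge added is C-F.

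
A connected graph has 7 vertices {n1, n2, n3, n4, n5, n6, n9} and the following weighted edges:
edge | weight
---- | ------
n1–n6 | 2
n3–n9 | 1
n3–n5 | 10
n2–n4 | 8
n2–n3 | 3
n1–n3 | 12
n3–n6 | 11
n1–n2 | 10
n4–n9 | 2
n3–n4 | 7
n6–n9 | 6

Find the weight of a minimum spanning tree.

24

Prim's algorithm from n5:
Step 1: cheapest edge leaving the tree is n3–n5 (10); add n3.
Step 2: cheapest edge leaving the tree is n3–n9 (1); add n9.
Step 3: cheapest edge leaving the tree is n4–n9 (2); add n4.
Step 4: cheapest edge leaving the tree is n2–n3 (3); add n2.
Step 5: cheapest edge leaving the tree is n6–n9 (6); add n6.
Step 6: cheapest edge leaving the tree is n1–n6 (2); add n1.
MST edges: n3–n5, n3–n9, n4–n9, n2–n3, n6–n9, n1–n6; total weight 10+1+2+3+6+2 = 24.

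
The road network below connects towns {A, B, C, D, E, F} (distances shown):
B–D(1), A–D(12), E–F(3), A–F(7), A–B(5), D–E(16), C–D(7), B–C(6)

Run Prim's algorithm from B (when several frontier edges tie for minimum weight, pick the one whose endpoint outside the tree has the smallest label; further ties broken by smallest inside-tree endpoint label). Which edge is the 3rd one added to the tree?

Prim's algorithm from B:
Step 1: cheapest edge leaving the tree is B–D (1); add D.
Step 2: cheapest edge leaving the tree is A–B (5); add A.
Step 3: cheapest edge leaving the tree is B–C (6); add C.
Step 4: cheapest edge leaving the tree is A–F (7); add F.
Step 5: cheapest edge leaving the tree is E–F (3); add E.
The 3rd edge added is B–C.

B-C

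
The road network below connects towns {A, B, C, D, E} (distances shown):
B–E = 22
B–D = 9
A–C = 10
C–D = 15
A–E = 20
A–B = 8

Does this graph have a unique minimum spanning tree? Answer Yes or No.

Yes

Sort edges by weight, then run Kruskal:
A–B (8): add. Components now {A,B} {C} {D} {E}
B–D (9): add. Components now {A,B,D} {C} {E}
A–C (10): add. Components now {A,B,C,D} {E}
C–D (15): skip — C and D already connected.
A–E (20): add. Components now {A,B,C,D,E}
Every non-tree edge has weight strictly greater than the heaviest edge on the tree path between its endpoints, so the MST is unique.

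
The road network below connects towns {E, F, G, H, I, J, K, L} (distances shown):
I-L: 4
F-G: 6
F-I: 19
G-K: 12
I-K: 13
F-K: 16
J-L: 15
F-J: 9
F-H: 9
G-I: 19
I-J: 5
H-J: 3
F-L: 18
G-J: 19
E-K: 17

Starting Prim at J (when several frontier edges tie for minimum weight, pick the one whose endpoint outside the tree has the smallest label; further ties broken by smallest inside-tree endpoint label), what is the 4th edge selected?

Prim's algorithm from J:
Step 1: cheapest edge leaving the tree is H-J (3); add H.
Step 2: cheapest edge leaving the tree is I-J (5); add I.
Step 3: cheapest edge leaving the tree is I-L (4); add L.
Step 4: cheapest edge leaving the tree is F-H (9); add F.
Step 5: cheapest edge leaving the tree is F-G (6); add G.
Step 6: cheapest edge leaving the tree is G-K (12); add K.
Step 7: cheapest edge leaving the tree is E-K (17); add E.
The 4th edge added is F-H.

F-H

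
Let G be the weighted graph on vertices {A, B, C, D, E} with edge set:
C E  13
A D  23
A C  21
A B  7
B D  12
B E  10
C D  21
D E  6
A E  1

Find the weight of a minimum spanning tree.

Prim's algorithm from D:
Step 1: frontier [D E 6, B D 12, C D 21, A D 23] → take D E (6); add E.
Step 2: frontier [B D 12, C D 21, A D 23, A E 1, B E 10, C E 13] → take A E (1); add A.
Step 3: frontier [A B 7, A C 21, B D 12, C D 21, B E 10, C E 13] → take A B (7); add B.
Step 4: frontier [A C 21, C D 21, C E 13] → take C E (13); add C.
MST edges: D E, A E, A B, C E; total weight 6+1+7+13 = 27.

27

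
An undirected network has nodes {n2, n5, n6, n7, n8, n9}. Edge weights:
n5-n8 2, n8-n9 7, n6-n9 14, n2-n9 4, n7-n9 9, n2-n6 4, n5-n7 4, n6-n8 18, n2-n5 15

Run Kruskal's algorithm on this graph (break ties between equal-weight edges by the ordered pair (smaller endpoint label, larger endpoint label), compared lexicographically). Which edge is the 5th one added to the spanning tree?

Kruskal: consider edges lightest-first.
n5-n8 (2): add — endpoints in different components.
n2-n6 (4): add — endpoints in different components.
n2-n9 (4): add — endpoints in different components.
n5-n7 (4): add — endpoints in different components.
n8-n9 (7): add — endpoints in different components.
The 5th edge added is n8-n9.

n8-n9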